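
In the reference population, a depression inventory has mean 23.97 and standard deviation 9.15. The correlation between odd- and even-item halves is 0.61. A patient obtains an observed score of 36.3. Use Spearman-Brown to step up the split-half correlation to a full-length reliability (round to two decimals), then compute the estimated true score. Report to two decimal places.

33.34

Spearman-Brown: ρ = 2r/(1 + r) = 2(0.61)/(1 + 0.61) = 1.220/1.61 = 0.7578 → 0.76
T̂ = 0.76(36.3) + 0.24(23.97) = 27.588 + 5.7528 = 33.341 → 33.34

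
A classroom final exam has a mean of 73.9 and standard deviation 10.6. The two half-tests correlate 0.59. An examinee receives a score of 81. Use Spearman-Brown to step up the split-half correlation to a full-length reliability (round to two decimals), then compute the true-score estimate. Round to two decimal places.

Spearman-Brown: ρ = 2r/(1 + r) = 2(0.59)/(1 + 0.59) = 1.180/1.59 = 0.7421 → 0.74
T̂ = 0.74(81) + 0.26(73.9) = 59.94 + 19.214 = 79.154 → 79.15

79.15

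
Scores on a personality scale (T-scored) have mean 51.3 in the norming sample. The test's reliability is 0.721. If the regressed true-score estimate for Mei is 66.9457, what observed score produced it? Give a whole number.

73

T̂ = ρX + (1 − ρ)μ  ⇒  X = (T̂ − (1 − ρ)μ) / ρ
X = (66.9457 − 0.279 × 51.3) / 0.721 = (66.9457 − 14.3127) / 0.721 = 52.6330 / 0.721 = 73.00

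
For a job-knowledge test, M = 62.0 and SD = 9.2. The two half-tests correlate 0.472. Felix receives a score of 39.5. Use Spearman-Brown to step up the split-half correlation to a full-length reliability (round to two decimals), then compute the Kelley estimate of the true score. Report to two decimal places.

47.60

Spearman-Brown: ρ = 2r/(1 + r) = 2(0.472)/(1 + 0.472) = 0.9440/1.472 = 0.6413 → 0.64
T̂ = ρX + (1 − ρ)μ
  = 0.64 × 39.5 + 0.36 × 62.0
  = 25.280 + 22.320
  = 47.600
  ≈ 47.60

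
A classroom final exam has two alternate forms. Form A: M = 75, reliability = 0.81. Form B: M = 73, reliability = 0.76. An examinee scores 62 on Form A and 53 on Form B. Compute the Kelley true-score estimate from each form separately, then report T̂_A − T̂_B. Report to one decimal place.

T̂_A = 0.81(62) + 0.19(75) = 64.470
T̂_B = 0.76(53) + 0.24(73) = 57.800
T̂_A − T̂_B = 6.670

6.7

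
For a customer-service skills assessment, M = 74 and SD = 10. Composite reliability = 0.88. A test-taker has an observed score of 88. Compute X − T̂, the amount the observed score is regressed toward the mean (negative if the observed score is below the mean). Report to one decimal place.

T̂ = ρX + (1 − ρ)μ
  = 0.88 × 88 + 0.12 × 74
  = 77.44 + 8.88
  = 86.320
  ≈ 86.32
X − T̂ = 88 − 86.32 = 1.68 → 1.7

1.7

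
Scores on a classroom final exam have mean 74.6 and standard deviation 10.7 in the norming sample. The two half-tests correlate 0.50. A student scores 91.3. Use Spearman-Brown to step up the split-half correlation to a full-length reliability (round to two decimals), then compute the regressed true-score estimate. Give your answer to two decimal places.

85.79

Spearman-Brown: ρ = 2r/(1 + r) = 2(0.50)/(1 + 0.50) = 1.000/1.50 = 0.6667 → 0.67
T̂ = 0.67(91.3) + 0.33(74.6) = 61.171 + 24.618 = 85.789 → 85.79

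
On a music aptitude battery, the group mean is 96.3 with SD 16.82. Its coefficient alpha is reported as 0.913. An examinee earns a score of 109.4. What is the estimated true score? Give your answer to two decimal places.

T̂ = ρX + (1 − ρ)μ
  = 0.913 × 109.4 + 0.087 × 96.3
  = 99.8822 + 8.3781
  = 108.260
  ≈ 108.26

108.26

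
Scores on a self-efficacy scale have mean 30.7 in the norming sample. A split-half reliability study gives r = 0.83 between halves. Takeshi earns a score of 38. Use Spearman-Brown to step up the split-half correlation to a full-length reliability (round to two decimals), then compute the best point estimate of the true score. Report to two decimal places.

37.34

Spearman-Brown: ρ = 2r/(1 + r) = 2(0.83)/(1 + 0.83) = 1.660/1.83 = 0.9071 → 0.91
Weight the observed score by reliability and the mean by (1 − reliability): T̂ = 0.91·38 + 0.09·30.7 = 34.58 + 2.763 = 37.343.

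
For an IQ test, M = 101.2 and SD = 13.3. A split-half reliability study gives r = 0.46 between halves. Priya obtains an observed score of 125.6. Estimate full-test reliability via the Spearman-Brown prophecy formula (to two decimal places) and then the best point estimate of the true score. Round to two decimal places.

116.57

Spearman-Brown: ρ = 2r/(1 + r) = 2(0.46)/(1 + 0.46) = 0.920/1.46 = 0.6301 → 0.63
Kelley's formula gives T̂ = 0.63·125.6 + 0.37·101.2 = 79.128 + 37.444 = 116.572.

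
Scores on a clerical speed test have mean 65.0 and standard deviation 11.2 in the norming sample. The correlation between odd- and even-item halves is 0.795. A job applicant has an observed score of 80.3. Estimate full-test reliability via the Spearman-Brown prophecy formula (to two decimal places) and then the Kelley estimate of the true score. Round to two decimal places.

78.62

Spearman-Brown: ρ = 2r/(1 + r) = 2(0.795)/(1 + 0.795) = 1.5900/1.795 = 0.8858 → 0.89
T̂ = 0.89(80.3) + 0.11(65.0) = 71.467 + 7.150 = 78.617 → 78.62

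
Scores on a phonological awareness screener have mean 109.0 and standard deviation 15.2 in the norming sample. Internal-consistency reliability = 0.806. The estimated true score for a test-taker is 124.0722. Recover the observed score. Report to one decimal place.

127.7

T̂ = ρX + (1 − ρ)μ  ⇒  X = (T̂ − (1 − ρ)μ) / ρ
X = (124.0722 − 0.194 × 109.0) / 0.806 = (124.0722 − 21.1460) / 0.806 = 102.9262 / 0.806 = 127.700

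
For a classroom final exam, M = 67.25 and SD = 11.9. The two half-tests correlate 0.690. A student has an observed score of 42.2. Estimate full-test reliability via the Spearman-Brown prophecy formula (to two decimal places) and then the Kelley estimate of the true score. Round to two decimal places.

Spearman-Brown: ρ = 2r/(1 + r) = 2(0.690)/(1 + 0.690) = 1.3800/1.690 = 0.8166 → 0.82
T̂ = ρX + (1 − ρ)μ
  = 0.82 × 42.2 + 0.18 × 67.25
  = 34.604 + 12.1050
  = 46.709
  ≈ 46.71

46.71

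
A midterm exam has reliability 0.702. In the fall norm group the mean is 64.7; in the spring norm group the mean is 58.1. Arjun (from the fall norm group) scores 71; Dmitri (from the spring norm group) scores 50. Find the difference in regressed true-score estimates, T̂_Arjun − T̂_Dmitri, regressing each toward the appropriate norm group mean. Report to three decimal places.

16.709

T̂_Arjun = 0.702(71) + 0.298(64.7) = 69.12260
T̂_Dmitri = 0.702(50) + 0.298(58.1) = 52.41380
Difference = 69.12260 − 52.41380 = 16.70880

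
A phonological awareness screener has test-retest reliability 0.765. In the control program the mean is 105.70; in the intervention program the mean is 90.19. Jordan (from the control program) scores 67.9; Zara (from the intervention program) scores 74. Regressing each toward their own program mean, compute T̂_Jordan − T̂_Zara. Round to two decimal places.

-1.02

T̂_Jordan = 0.765(67.9) + 0.235(105.70) = 76.7830
T̂_Zara = 0.765(74) + 0.235(90.19) = 77.8046
Difference = 76.7830 − 77.8046 = -1.0216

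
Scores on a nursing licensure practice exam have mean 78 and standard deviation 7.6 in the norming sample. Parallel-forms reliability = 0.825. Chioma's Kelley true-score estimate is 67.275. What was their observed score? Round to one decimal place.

65.0

T̂ = ρX + (1 − ρ)μ  ⇒  X = (T̂ − (1 − ρ)μ) / ρ
X = (67.275 − 0.175 × 78) / 0.825 = (67.275 − 13.650) / 0.825 = 53.625 / 0.825 = 65.000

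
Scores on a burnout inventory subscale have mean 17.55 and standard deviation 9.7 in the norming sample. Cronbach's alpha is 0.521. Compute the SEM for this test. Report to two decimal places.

SEM = SD · √(1 − ρ) = 9.7 × √0.479 = 9.7 × 0.6921 = 6.713

6.71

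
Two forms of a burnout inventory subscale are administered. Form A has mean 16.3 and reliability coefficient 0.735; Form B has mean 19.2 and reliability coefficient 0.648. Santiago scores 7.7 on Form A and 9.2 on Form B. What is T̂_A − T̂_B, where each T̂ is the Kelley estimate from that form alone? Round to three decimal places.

-2.741

T̂_A = 0.735(7.7) + 0.265(16.3) = 9.97900
T̂_B = 0.648(9.2) + 0.352(19.2) = 12.72000
T̂_A − T̂_B = -2.74100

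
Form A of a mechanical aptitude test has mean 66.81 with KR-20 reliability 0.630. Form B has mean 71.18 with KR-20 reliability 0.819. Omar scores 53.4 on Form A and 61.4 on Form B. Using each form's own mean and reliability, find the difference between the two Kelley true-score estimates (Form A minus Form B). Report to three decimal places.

-4.808

T̂_A = 0.630(53.4) + 0.370(66.81) = 58.36170
T̂_B = 0.819(61.4) + 0.181(71.18) = 63.17018
T̂_A − T̂_B = -4.80848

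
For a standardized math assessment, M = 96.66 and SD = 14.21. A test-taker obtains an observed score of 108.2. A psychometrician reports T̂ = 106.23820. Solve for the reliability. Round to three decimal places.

T̂ = ρX + (1 − ρ)μ  ⇒  T̂ − μ = ρ(X − μ)
ρ = (T̂ − μ)/(X − μ) = (106.23820 − 96.66) / (108.2 − 96.66) = 9.57820 / 11.54 = 0.83000

0.830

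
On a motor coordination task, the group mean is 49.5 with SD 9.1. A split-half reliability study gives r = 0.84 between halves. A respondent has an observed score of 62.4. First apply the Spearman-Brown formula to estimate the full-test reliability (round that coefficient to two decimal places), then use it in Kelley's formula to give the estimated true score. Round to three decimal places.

61.239

Spearman-Brown: ρ = 2r/(1 + r) = 2(0.84)/(1 + 0.84) = 1.680/1.84 = 0.9130 → 0.91
Regress the observed score toward the mean by the unreliability: T̂ = 0.91·62.4 + 0.09·49.5 = 56.784 + 4.455 = 61.2390.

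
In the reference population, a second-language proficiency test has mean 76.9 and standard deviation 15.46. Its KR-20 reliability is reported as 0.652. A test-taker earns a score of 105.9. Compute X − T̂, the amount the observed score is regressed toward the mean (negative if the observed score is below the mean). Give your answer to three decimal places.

10.092

Regress the observed score toward the mean by the unreliability: T̂ = 0.652·105.9 + 0.348·76.9 = 69.0468 + 26.7612 = 95.80800.
X − T̂ = 105.9 − 95.8080 = 10.0920 → 10.092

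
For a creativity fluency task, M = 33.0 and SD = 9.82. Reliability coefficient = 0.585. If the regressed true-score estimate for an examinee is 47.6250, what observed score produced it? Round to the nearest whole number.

T̂ = ρX + (1 − ρ)μ  ⇒  X = (T̂ − (1 − ρ)μ) / ρ
X = (47.6250 − 0.415 × 33.0) / 0.585 = (47.6250 − 13.6950) / 0.585 = 33.9300 / 0.585 = 58.00

58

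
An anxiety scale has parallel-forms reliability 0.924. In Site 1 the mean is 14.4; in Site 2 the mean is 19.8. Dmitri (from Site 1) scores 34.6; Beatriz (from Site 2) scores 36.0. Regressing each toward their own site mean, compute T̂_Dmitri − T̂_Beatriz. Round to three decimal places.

-1.704

T̂_Dmitri = 0.924(34.6) + 0.076(14.4) = 33.06480
T̂_Beatriz = 0.924(36.0) + 0.076(19.8) = 34.76880
Difference = 33.06480 − 34.76880 = -1.70400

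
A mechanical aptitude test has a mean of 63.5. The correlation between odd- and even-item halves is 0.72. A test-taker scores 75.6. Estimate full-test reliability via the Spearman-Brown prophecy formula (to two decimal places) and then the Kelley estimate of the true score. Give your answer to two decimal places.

73.66

Spearman-Brown: ρ = 2r/(1 + r) = 2(0.72)/(1 + 0.72) = 1.440/1.72 = 0.8372 → 0.84
T̂ = ρX + (1 − ρ)μ
  = 0.84 × 75.6 + 0.16 × 63.5
  = 63.504 + 10.160
  = 73.664
  ≈ 73.66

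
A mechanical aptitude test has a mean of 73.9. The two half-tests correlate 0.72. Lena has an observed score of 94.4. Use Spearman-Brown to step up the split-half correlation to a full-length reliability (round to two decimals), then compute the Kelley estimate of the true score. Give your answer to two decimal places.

91.12

Spearman-Brown: ρ = 2r/(1 + r) = 2(0.72)/(1 + 0.72) = 1.440/1.72 = 0.8372 → 0.84
Weight the observed score by reliability and the mean by (1 − reliability): T̂ = 0.84·94.4 + 0.16·73.9 = 79.296 + 11.824 = 91.120.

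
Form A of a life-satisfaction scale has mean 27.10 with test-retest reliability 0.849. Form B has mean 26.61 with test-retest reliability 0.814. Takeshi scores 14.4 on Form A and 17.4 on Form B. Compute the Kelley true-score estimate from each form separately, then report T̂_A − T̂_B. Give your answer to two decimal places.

-2.80

T̂_A = 0.849(14.4) + 0.151(27.10) = 16.3177
T̂_B = 0.814(17.4) + 0.186(26.61) = 19.1131
T̂_A − T̂_B = -2.7954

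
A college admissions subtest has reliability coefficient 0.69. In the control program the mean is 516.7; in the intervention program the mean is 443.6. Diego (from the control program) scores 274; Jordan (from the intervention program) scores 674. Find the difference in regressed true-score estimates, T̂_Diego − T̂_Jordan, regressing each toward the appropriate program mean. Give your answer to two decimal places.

-253.34

T̂_Diego = 0.69(274) + 0.31(516.7) = 349.2370
T̂_Jordan = 0.69(674) + 0.31(443.6) = 602.5760
Difference = 349.2370 − 602.5760 = -253.3390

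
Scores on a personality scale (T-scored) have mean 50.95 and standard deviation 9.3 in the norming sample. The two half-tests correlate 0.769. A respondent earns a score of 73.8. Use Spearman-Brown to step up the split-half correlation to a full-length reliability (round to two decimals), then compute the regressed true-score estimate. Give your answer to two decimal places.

70.83

Spearman-Brown: ρ = 2r/(1 + r) = 2(0.769)/(1 + 0.769) = 1.5380/1.769 = 0.8694 → 0.87
T̂ = ρX + (1 − ρ)μ
  = 0.87 × 73.8 + 0.13 × 50.95
  = 64.206 + 6.6235
  = 70.830
  ≈ 70.83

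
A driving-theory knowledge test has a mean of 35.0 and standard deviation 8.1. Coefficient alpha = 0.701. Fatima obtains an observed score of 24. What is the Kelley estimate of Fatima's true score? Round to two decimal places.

27.29

T̂ = ρX + (1 − ρ)μ
  = 0.701 × 24 + 0.299 × 35.0
  = 16.824 + 10.4650
  = 27.289
  ≈ 27.29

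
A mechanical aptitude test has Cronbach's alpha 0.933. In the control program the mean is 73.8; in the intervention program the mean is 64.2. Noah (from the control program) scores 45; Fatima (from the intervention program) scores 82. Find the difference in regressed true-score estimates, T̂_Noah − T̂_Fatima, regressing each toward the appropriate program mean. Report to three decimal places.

T̂_Noah = 0.933(45) + 0.067(73.8) = 46.92960
T̂_Fatima = 0.933(82) + 0.067(64.2) = 80.80740
Difference = 46.92960 − 80.80740 = -33.87780

-33.878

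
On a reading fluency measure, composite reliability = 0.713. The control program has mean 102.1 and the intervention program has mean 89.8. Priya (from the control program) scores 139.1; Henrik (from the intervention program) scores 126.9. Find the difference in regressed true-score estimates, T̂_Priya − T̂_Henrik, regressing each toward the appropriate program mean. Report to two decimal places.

T̂_Priya = 0.713(139.1) + 0.287(102.1) = 128.4810
T̂_Henrik = 0.713(126.9) + 0.287(89.8) = 116.2523
Difference = 128.4810 − 116.2523 = 12.2287

12.23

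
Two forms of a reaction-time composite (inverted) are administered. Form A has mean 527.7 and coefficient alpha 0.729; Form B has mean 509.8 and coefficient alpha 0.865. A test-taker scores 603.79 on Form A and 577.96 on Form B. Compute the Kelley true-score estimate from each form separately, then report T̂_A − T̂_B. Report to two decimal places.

14.41

T̂_A = 0.729(603.79) + 0.271(527.7) = 583.1696
T̂_B = 0.865(577.96) + 0.135(509.8) = 568.7584
T̂_A − T̂_B = 14.4112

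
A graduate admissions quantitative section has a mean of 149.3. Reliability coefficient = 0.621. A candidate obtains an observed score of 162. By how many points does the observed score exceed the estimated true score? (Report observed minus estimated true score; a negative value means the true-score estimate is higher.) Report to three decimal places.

T̂ = 0.621(162) + 0.379(149.3) = 100.602 + 56.5847 = 157.18670 → 157.1867
X − T̂ = 162 − 157.1867 = 4.8133 → 4.813

4.813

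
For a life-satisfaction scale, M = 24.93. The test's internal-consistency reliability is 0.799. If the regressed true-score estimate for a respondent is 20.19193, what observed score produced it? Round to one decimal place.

19.0

T̂ = ρX + (1 − ρ)μ  ⇒  X = (T̂ − (1 − ρ)μ) / ρ
X = (20.19193 − 0.201 × 24.93) / 0.799 = (20.19193 − 5.01093) / 0.799 = 15.18100 / 0.799 = 19.000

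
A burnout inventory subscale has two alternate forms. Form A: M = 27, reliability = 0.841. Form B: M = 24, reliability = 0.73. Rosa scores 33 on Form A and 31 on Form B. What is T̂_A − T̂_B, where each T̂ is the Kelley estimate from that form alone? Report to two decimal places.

T̂_A = 0.841(33) + 0.159(27) = 32.0460
T̂_B = 0.73(31) + 0.27(24) = 29.1100
T̂_A − T̂_B = 2.9360

2.94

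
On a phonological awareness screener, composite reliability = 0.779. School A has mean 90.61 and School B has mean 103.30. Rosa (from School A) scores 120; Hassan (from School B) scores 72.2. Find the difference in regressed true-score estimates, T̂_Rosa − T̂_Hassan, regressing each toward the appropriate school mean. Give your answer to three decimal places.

T̂_Rosa = 0.779(120) + 0.221(90.61) = 113.50481
T̂_Hassan = 0.779(72.2) + 0.221(103.30) = 79.07310
Difference = 113.50481 − 79.07310 = 34.43171

34.432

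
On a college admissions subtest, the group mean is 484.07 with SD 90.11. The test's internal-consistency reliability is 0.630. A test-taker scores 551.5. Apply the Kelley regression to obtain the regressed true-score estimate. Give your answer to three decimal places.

T̂ = ρX + (1 − ρ)μ
  = 0.630 × 551.5 + 0.370 × 484.07
  = 347.4450 + 179.10590
  = 526.5509
  ≈ 526.551

526.551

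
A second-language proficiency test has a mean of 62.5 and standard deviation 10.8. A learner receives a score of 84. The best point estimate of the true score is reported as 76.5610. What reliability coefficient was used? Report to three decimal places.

T̂ = ρX + (1 − ρ)μ  ⇒  T̂ − μ = ρ(X − μ)
ρ = (T̂ − μ)/(X − μ) = (76.5610 − 62.5) / (84 − 62.5) = 14.0610 / 21.5 = 0.65400

0.654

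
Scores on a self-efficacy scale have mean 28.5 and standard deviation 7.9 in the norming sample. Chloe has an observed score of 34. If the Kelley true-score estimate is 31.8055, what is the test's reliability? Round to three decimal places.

T̂ = ρX + (1 − ρ)μ  ⇒  T̂ − μ = ρ(X − μ)
ρ = (T̂ − μ)/(X − μ) = (31.8055 − 28.5) / (34 − 28.5) = 3.3055 / 5.5 = 0.60100

0.601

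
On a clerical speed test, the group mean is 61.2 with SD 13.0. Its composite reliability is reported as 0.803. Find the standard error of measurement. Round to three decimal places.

SEM = SD · √(1 − ρ) = 13.0 × √0.197 = 13.0 × 0.4438 = 5.7700

5.770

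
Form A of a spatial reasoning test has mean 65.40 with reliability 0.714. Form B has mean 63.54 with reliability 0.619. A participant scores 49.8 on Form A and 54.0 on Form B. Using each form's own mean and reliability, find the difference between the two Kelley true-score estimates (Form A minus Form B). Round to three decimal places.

T̂_A = 0.714(49.8) + 0.286(65.40) = 54.26160
T̂_B = 0.619(54.0) + 0.381(63.54) = 57.63474
T̂_A − T̂_B = -3.37314

-3.373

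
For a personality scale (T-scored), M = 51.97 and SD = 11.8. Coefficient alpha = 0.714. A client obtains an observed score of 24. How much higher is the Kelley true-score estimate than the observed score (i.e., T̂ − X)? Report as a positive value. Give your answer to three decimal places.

7.999

T̂ = ρX + (1 − ρ)μ
  = 0.714 × 24 + 0.286 × 51.97
  = 17.136 + 14.86342
  = 31.99942
  ≈ 31.9994
T̂ − X = 31.9994 − 24 = 7.9994 → 7.999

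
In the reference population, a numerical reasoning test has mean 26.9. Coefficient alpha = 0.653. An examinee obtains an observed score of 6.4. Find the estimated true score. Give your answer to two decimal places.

13.51

T̂ = 0.653(6.4) + 0.347(26.9) = 4.1792 + 9.3343 = 13.514 → 13.51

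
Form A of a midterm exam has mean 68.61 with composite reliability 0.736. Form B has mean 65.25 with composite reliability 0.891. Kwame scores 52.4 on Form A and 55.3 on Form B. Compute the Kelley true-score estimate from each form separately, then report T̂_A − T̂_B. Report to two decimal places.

T̂_A = 0.736(52.4) + 0.264(68.61) = 56.6794
T̂_B = 0.891(55.3) + 0.109(65.25) = 56.3846
T̂_A − T̂_B = 0.2949

0.29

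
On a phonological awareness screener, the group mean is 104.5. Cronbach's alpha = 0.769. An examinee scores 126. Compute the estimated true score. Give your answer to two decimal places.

121.03

Kelley's formula gives T̂ = 0.769·126 + 0.231·104.5 = 96.894 + 24.1395 = 121.034.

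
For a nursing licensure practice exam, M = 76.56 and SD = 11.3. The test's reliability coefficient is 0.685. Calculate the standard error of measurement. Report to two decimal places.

6.34

SEM = SD · √(1 − ρ) = 11.3 × √0.315 = 11.3 × 0.5612 = 6.342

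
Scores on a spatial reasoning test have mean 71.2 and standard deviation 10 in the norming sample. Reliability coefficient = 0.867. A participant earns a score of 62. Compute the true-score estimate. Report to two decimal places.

T̂ = ρX + (1 − ρ)μ
  = 0.867 × 62 + 0.133 × 71.2
  = 53.754 + 9.4696
  = 63.224
  ≈ 63.22

63.22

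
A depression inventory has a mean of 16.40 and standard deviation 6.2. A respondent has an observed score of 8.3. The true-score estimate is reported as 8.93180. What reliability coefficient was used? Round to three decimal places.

T̂ = ρX + (1 − ρ)μ  ⇒  T̂ − μ = ρ(X − μ)
ρ = (T̂ − μ)/(X − μ) = (8.93180 − 16.40) / (8.3 − 16.40) = -7.46820 / -8.10 = 0.92200

0.922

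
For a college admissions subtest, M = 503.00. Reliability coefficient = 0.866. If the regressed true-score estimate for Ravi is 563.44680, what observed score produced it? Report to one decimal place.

572.8

T̂ = ρX + (1 − ρ)μ  ⇒  X = (T̂ − (1 − ρ)μ) / ρ
X = (563.44680 − 0.134 × 503.00) / 0.866 = (563.44680 − 67.40200) / 0.866 = 496.04480 / 0.866 = 572.800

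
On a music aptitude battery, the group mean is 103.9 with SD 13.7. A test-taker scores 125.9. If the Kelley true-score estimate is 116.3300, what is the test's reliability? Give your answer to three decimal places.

T̂ = ρX + (1 − ρ)μ  ⇒  T̂ − μ = ρ(X − μ)
ρ = (T̂ − μ)/(X − μ) = (116.3300 − 103.9) / (125.9 − 103.9) = 12.4300 / 22.0 = 0.56500

0.565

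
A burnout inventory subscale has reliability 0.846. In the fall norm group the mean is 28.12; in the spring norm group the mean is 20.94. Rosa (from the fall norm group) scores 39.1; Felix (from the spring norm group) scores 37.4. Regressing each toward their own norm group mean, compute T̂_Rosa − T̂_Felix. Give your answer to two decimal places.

2.54

T̂_Rosa = 0.846(39.1) + 0.154(28.12) = 37.4091
T̂_Felix = 0.846(37.4) + 0.154(20.94) = 34.8652
Difference = 37.4091 − 34.8652 = 2.5439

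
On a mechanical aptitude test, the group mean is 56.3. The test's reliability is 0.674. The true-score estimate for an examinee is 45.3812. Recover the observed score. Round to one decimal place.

40.1

T̂ = ρX + (1 − ρ)μ  ⇒  X = (T̂ − (1 − ρ)μ) / ρ
X = (45.3812 − 0.326 × 56.3) / 0.674 = (45.3812 − 18.3538) / 0.674 = 27.0274 / 0.674 = 40.100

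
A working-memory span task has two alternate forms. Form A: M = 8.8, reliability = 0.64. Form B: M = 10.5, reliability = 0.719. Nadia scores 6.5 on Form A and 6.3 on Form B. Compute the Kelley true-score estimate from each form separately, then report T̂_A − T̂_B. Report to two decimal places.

T̂_A = 0.64(6.5) + 0.36(8.8) = 7.3280
T̂_B = 0.719(6.3) + 0.281(10.5) = 7.4802
T̂_A − T̂_B = -0.1522

-0.15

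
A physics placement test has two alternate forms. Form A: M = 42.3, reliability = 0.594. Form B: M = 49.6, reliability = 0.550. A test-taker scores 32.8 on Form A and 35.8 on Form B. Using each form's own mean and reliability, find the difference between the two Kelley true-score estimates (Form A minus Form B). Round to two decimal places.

T̂_A = 0.594(32.8) + 0.406(42.3) = 36.6570
T̂_B = 0.550(35.8) + 0.450(49.6) = 42.0100
T̂_A − T̂_B = -5.3530

-5.35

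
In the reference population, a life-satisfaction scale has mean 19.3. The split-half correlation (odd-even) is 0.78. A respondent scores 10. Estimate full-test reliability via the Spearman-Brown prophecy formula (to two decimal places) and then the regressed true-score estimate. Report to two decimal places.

Spearman-Brown: ρ = 2r/(1 + r) = 2(0.78)/(1 + 0.78) = 1.560/1.78 = 0.8764 → 0.88
T̂ = 0.88(10) + 0.12(19.3) = 8.80 + 2.316 = 11.116 → 11.12

11.12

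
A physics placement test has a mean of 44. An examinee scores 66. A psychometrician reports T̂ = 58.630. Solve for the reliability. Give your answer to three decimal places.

0.665

T̂ = ρX + (1 − ρ)μ  ⇒  T̂ − μ = ρ(X − μ)
ρ = (T̂ − μ)/(X − μ) = (58.630 − 44) / (66 − 44) = 14.630 / 22.0 = 0.66500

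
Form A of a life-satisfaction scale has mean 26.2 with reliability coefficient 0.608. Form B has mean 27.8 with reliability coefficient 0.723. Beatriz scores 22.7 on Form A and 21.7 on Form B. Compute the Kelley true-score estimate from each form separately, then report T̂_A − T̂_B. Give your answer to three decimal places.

0.682

T̂_A = 0.608(22.7) + 0.392(26.2) = 24.07200
T̂_B = 0.723(21.7) + 0.277(27.8) = 23.38970
T̂_A − T̂_B = 0.68230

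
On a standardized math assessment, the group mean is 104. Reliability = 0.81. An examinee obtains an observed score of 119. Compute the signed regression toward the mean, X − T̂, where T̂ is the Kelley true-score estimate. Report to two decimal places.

2.85

T̂ = 0.81(119) + 0.19(104) = 96.39 + 19.76 = 116.1500 → 116.150
X − T̂ = 119 − 116.150 = 2.850 → 2.85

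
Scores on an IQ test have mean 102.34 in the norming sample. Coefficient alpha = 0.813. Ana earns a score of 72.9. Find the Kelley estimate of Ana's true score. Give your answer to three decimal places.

T̂ = ρX + (1 − ρ)μ
  = 0.813 × 72.9 + 0.187 × 102.34
  = 59.2677 + 19.13758
  = 78.4053
  ≈ 78.405

78.405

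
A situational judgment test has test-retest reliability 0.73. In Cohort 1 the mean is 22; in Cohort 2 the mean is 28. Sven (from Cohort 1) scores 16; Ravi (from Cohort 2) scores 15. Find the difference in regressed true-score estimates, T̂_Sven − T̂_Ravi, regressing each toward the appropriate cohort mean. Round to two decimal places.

-0.89

T̂_Sven = 0.73(16) + 0.27(22) = 17.6200
T̂_Ravi = 0.73(15) + 0.27(28) = 18.5100
Difference = 17.6200 − 18.5100 = -0.8900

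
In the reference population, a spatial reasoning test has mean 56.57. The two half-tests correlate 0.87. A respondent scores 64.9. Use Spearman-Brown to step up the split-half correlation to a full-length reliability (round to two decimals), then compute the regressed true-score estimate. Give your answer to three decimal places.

64.317

Spearman-Brown: ρ = 2r/(1 + r) = 2(0.87)/(1 + 0.87) = 1.740/1.87 = 0.9305 → 0.93
T̂ = ρX + (1 − ρ)μ
  = 0.93 × 64.9 + 0.07 × 56.57
  = 60.357 + 3.9599
  = 64.3169
  ≈ 64.317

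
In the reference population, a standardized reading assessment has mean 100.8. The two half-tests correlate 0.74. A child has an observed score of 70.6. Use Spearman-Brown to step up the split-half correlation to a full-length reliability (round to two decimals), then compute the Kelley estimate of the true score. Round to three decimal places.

Spearman-Brown: ρ = 2r/(1 + r) = 2(0.74)/(1 + 0.74) = 1.480/1.74 = 0.8506 → 0.85
Kelley's formula gives T̂ = 0.85·70.6 + 0.15·100.8 = 60.010 + 15.120 = 75.1300.

75.130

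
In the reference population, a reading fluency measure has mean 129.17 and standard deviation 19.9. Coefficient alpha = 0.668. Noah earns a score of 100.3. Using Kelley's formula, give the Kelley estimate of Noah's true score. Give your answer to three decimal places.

T̂ = ρX + (1 − ρ)μ
  = 0.668 × 100.3 + 0.332 × 129.17
  = 67.0004 + 42.88444
  = 109.8848
  ≈ 109.885

109.885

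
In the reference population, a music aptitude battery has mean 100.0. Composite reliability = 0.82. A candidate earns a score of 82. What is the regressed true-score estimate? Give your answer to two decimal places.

Kelley's formula gives T̂ = 0.82·82 + 0.18·100.0 = 67.24 + 18.000 = 85.240.

85.24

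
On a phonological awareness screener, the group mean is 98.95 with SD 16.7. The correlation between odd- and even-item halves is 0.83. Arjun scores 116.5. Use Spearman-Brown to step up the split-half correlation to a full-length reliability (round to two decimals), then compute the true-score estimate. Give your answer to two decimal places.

114.92

Spearman-Brown: ρ = 2r/(1 + r) = 2(0.83)/(1 + 0.83) = 1.660/1.83 = 0.9071 → 0.91
T̂ = 0.91(116.5) + 0.09(98.95) = 106.015 + 8.9055 = 114.921 → 114.92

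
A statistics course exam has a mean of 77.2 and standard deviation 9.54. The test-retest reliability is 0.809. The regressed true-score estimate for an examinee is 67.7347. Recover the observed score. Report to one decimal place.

T̂ = ρX + (1 − ρ)μ  ⇒  X = (T̂ − (1 − ρ)μ) / ρ
X = (67.7347 − 0.191 × 77.2) / 0.809 = (67.7347 − 14.7452) / 0.809 = 52.9895 / 0.809 = 65.500

65.5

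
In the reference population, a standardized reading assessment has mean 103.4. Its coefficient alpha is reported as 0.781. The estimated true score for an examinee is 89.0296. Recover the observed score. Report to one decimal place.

85.0

T̂ = ρX + (1 − ρ)μ  ⇒  X = (T̂ − (1 − ρ)μ) / ρ
X = (89.0296 − 0.219 × 103.4) / 0.781 = (89.0296 − 22.6446) / 0.781 = 66.3850 / 0.781 = 85.000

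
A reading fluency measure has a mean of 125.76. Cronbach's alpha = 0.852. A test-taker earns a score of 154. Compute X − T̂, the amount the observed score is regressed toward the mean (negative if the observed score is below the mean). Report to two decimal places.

T̂ = ρX + (1 − ρ)μ
  = 0.852 × 154 + 0.148 × 125.76
  = 131.208 + 18.61248
  = 149.8205
  ≈ 149.820
X − T̂ = 154 − 149.820 = 4.180 → 4.18

4.18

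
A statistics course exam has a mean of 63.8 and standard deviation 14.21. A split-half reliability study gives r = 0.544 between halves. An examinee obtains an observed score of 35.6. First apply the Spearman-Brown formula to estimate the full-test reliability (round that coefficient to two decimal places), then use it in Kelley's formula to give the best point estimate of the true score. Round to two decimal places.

44.06

Spearman-Brown: ρ = 2r/(1 + r) = 2(0.544)/(1 + 0.544) = 1.0880/1.544 = 0.7047 → 0.70
Weight the observed score by reliability and the mean by (1 − reliability): T̂ = 0.70·35.6 + 0.30·63.8 = 24.920 + 19.140 = 44.060.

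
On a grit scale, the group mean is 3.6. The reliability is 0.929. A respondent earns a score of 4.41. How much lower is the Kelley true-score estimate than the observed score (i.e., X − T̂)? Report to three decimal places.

T̂ = ρX + (1 − ρ)μ
  = 0.929 × 4.41 + 0.071 × 3.6
  = 4.09689 + 0.2556
  = 4.35249
  ≈ 4.3525
X − T̂ = 4.41 − 4.3525 = 0.0575 → 0.058

0.058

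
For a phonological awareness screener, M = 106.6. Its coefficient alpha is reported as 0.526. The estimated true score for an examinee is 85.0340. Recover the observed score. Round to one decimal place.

65.6

T̂ = ρX + (1 − ρ)μ  ⇒  X = (T̂ − (1 − ρ)μ) / ρ
X = (85.0340 − 0.474 × 106.6) / 0.526 = (85.0340 − 50.5284) / 0.526 = 34.5056 / 0.526 = 65.600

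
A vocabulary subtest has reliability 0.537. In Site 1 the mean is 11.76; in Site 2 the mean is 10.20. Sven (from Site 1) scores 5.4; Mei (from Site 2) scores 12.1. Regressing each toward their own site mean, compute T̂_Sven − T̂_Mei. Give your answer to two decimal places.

T̂_Sven = 0.537(5.4) + 0.463(11.76) = 8.3447
T̂_Mei = 0.537(12.1) + 0.463(10.20) = 11.2203
Difference = 8.3447 − 11.2203 = -2.8756

-2.88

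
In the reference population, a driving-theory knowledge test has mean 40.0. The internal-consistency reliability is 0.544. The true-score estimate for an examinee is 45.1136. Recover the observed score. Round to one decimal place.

T̂ = ρX + (1 − ρ)μ  ⇒  X = (T̂ − (1 − ρ)μ) / ρ
X = (45.1136 − 0.456 × 40.0) / 0.544 = (45.1136 − 18.2400) / 0.544 = 26.8736 / 0.544 = 49.400

49.4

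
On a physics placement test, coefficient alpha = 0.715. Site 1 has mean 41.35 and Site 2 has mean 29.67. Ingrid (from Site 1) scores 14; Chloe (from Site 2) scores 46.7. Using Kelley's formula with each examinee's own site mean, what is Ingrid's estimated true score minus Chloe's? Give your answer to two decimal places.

-20.05

T̂_Ingrid = 0.715(14) + 0.285(41.35) = 21.7948
T̂_Chloe = 0.715(46.7) + 0.285(29.67) = 41.8465
Difference = 21.7948 − 41.8465 = -20.0517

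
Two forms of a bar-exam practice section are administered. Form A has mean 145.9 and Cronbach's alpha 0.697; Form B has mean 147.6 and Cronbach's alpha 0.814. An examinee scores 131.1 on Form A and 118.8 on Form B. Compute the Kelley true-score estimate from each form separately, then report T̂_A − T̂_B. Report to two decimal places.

11.43

T̂_A = 0.697(131.1) + 0.303(145.9) = 135.5844
T̂_B = 0.814(118.8) + 0.186(147.6) = 124.1568
T̂_A − T̂_B = 11.4276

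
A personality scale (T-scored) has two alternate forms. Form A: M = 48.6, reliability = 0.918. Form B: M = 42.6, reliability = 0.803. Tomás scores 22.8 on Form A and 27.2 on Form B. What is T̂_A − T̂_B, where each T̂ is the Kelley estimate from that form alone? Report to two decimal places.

T̂_A = 0.918(22.8) + 0.082(48.6) = 24.9156
T̂_B = 0.803(27.2) + 0.197(42.6) = 30.2338
T̂_A − T̂_B = -5.3182

-5.32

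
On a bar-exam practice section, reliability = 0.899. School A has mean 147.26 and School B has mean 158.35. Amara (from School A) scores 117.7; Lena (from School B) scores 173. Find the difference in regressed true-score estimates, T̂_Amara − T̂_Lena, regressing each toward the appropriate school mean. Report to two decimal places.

-50.83

T̂_Amara = 0.899(117.7) + 0.101(147.26) = 120.6856
T̂_Lena = 0.899(173) + 0.101(158.35) = 171.5204
Difference = 120.6856 − 171.5204 = -50.8348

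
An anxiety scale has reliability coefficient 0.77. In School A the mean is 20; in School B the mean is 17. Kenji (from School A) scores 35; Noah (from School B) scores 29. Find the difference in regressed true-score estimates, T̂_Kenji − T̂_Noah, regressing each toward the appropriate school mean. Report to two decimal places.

T̂_Kenji = 0.77(35) + 0.23(20) = 31.5500
T̂_Noah = 0.77(29) + 0.23(17) = 26.2400
Difference = 31.5500 − 26.2400 = 5.3100

5.31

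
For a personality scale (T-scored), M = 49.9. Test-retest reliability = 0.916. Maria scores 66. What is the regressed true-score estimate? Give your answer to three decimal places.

64.648

T̂ = 0.916(66) + 0.084(49.9) = 60.456 + 4.1916 = 64.6476 → 64.648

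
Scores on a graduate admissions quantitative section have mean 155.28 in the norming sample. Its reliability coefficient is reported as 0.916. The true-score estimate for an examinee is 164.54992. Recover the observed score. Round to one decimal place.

165.4

T̂ = ρX + (1 − ρ)μ  ⇒  X = (T̂ − (1 − ρ)μ) / ρ
X = (164.54992 − 0.084 × 155.28) / 0.916 = (164.54992 − 13.04352) / 0.916 = 151.50640 / 0.916 = 165.400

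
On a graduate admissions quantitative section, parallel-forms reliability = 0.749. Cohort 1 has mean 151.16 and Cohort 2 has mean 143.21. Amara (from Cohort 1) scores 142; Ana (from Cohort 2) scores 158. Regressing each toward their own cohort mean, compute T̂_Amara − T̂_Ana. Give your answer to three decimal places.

-9.989

T̂_Amara = 0.749(142) + 0.251(151.16) = 144.29916
T̂_Ana = 0.749(158) + 0.251(143.21) = 154.28771
Difference = 144.29916 − 154.28771 = -9.98855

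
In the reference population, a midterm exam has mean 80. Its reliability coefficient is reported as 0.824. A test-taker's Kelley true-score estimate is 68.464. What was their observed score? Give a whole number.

T̂ = ρX + (1 − ρ)μ  ⇒  X = (T̂ − (1 − ρ)μ) / ρ
X = (68.464 − 0.176 × 80) / 0.824 = (68.464 − 14.080) / 0.824 = 54.384 / 0.824 = 66.00

66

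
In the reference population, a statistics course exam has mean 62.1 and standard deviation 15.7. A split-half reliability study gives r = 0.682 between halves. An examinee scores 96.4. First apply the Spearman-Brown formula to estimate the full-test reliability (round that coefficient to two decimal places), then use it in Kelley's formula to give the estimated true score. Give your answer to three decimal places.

89.883

Spearman-Brown: ρ = 2r/(1 + r) = 2(0.682)/(1 + 0.682) = 1.3640/1.682 = 0.8109 → 0.81
T̂ = ρX + (1 − ρ)μ
  = 0.81 × 96.4 + 0.19 × 62.1
  = 78.084 + 11.799
  = 89.8830
  ≈ 89.883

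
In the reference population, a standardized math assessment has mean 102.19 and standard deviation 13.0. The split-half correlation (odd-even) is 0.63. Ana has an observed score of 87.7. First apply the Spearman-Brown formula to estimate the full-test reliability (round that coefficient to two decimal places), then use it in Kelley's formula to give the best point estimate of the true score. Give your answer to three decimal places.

Spearman-Brown: ρ = 2r/(1 + r) = 2(0.63)/(1 + 0.63) = 1.260/1.63 = 0.7730 → 0.77
T̂ = ρX + (1 − ρ)μ
  = 0.77 × 87.7 + 0.23 × 102.19
  = 67.529 + 23.5037
  = 91.0327
  ≈ 91.033

91.033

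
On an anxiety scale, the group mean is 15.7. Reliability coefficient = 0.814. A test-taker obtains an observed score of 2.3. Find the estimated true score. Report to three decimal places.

4.792

T̂ = 0.814(2.3) + 0.186(15.7) = 1.8722 + 2.9202 = 4.7924 → 4.792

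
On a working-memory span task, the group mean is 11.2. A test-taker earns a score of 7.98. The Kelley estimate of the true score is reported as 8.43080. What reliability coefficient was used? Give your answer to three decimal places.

T̂ = ρX + (1 − ρ)μ  ⇒  T̂ − μ = ρ(X − μ)
ρ = (T̂ − μ)/(X − μ) = (8.43080 − 11.2) / (7.98 − 11.2) = -2.76920 / -3.22 = 0.86000

0.860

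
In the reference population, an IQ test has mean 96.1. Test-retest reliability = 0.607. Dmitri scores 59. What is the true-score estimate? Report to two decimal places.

73.58

T̂ = ρX + (1 − ρ)μ
  = 0.607 × 59 + 0.393 × 96.1
  = 35.813 + 37.7673
  = 73.580
  ≈ 73.58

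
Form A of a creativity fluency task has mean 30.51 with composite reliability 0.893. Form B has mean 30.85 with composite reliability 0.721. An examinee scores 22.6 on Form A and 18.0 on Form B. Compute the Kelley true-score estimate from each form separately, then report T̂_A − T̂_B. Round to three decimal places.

1.861

T̂_A = 0.893(22.6) + 0.107(30.51) = 23.44637
T̂_B = 0.721(18.0) + 0.279(30.85) = 21.58515
T̂_A − T̂_B = 1.86122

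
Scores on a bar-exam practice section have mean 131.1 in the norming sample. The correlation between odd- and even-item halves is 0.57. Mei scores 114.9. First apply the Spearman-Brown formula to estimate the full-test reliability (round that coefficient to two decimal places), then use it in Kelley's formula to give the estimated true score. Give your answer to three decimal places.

119.274

Spearman-Brown: ρ = 2r/(1 + r) = 2(0.57)/(1 + 0.57) = 1.140/1.57 = 0.7261 → 0.73
T̂ = ρX + (1 − ρ)μ
  = 0.73 × 114.9 + 0.27 × 131.1
  = 83.877 + 35.397
  = 119.2740
  ≈ 119.274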